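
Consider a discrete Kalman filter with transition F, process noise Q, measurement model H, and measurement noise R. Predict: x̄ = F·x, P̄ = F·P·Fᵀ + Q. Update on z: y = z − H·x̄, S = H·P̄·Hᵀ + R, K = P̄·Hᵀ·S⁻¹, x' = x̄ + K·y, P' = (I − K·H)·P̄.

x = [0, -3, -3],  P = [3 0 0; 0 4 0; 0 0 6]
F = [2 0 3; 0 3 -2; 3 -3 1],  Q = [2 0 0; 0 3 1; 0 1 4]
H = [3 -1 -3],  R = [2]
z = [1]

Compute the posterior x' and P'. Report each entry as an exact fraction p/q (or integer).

x̄ = F·x = [-9, -3, 6]
P̄ = F·P·Fᵀ + Q = [68 -36 36; -36 63 -47; 36 -47 73]
y = z − H·x̄ = [43]
S = H·P̄·Hᵀ + R = [620]
K = P̄·Hᵀ·S⁻¹ = [33/155; -3/62; -16/155]
x' = x̄ + K·y = [24/155, -315/62, 242/155]
P' = (I − K·H)·P̄ = [6184/155 -918/31 7692/155; -918/31 1908/31 -1553/31; 7692/155 -1553/31 10291/155]

x' = [24/155, -315/62, 242/155]
P' = [6184/155 -918/31 7692/155; -918/31 1908/31 -1553/31; 7692/155 -1553/31 10291/155]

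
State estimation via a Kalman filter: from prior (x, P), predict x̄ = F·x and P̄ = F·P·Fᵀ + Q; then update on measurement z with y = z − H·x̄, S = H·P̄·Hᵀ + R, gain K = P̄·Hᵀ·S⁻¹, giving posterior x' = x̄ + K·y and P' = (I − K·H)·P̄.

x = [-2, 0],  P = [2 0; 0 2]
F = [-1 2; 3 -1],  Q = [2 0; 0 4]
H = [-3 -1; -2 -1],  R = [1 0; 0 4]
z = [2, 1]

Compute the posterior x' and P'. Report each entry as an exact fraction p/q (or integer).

x' = [133/256, -213/64]
P' = [247/128 -167/32; -167/32 119/8]

x̄ = F·x = [2, -6]
P̄ = F·P·Fᵀ + Q = [12 -10; -10 24]
y = z − H·x̄ = [2, -1]
S = H·P̄·Hᵀ + R = [73 46; 46 36]
K = P̄·Hᵀ·S⁻¹ = [-73/128 87/256; 25/32 -71/64]
x' = x̄ + K·y = [133/256, -213/64]
P' = (I − K·H)·P̄ = [247/128 -167/32; -167/32 119/8]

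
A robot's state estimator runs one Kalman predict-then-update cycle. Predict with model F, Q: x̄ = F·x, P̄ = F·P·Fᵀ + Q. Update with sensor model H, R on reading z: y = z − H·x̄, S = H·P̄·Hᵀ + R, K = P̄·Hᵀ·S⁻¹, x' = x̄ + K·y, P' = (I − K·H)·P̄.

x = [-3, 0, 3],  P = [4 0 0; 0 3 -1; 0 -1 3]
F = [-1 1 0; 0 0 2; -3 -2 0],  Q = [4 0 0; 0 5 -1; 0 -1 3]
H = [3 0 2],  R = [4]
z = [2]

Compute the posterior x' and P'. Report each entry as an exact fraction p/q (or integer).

x̄ = F·x = [3, 6, 9]
P̄ = F·P·Fᵀ + Q = [11 -2 6; -2 17 3; 6 3 51]
y = z − H·x̄ = [-25]
S = H·P̄·Hᵀ + R = [379]
K = P̄·Hᵀ·S⁻¹ = [45/379; 0; 120/379]
x' = x̄ + K·y = [12/379, 6, 411/379]
P' = (I − K·H)·P̄ = [2144/379 -2 -3126/379; -2 17 3; -3126/379 3 4929/379]

x' = [12/379, 6, 411/379]
P' = [2144/379 -2 -3126/379; -2 17 3; -3126/379 3 4929/379]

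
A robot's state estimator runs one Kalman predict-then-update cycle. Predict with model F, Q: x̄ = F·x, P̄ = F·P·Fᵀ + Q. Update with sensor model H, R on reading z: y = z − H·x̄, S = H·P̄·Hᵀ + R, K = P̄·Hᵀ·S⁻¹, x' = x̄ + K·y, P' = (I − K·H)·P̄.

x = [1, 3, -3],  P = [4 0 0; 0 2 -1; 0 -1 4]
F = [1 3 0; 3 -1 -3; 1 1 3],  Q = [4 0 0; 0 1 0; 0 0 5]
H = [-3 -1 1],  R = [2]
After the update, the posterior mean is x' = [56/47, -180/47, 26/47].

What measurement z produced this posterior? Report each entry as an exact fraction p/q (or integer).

z = [1]

x̄ = F·x = [10, 9, -5]
P̄ = F·P·Fᵀ + Q = [26 15 1; 15 69 -20; 1 -20 41]
S = H·P̄·Hᵀ + R = [470]
K = P̄·Hᵀ·S⁻¹ = [-46/235; -67/235; 29/235]
x' − x̄ = [-414/47, -603/47, 261/47] = K·y
y = (KᵀK)⁻¹·Kᵀ·(x' − x̄) = [45]
z = y + H·x̄ = [45] + [-44] = [1]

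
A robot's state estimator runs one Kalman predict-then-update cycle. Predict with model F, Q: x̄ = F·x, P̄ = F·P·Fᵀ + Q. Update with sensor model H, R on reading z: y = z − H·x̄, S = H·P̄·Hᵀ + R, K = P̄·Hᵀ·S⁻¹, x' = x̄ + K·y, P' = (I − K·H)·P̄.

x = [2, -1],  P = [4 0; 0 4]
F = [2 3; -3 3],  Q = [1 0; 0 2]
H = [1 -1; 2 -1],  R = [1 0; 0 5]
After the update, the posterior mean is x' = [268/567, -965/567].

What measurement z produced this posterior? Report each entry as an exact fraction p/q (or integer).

x̄ = F·x = [1, -9]
P̄ = F·P·Fᵀ + Q = [53 12; 12 74]
S = H·P̄·Hᵀ + R = [104 144; 144 243]
K = P̄·Hᵀ·S⁻¹ = [-397/504 484/567; -437/252 466/567]
x' − x̄ = [-299/567, 4138/567] = K·y
y = (KᵀK)⁻¹·Kᵀ·(x' − x̄) = [-8, -8]
z = y + H·x̄ = [-8, -8] + [10, 11] = [2, 3]

z = [2, 3]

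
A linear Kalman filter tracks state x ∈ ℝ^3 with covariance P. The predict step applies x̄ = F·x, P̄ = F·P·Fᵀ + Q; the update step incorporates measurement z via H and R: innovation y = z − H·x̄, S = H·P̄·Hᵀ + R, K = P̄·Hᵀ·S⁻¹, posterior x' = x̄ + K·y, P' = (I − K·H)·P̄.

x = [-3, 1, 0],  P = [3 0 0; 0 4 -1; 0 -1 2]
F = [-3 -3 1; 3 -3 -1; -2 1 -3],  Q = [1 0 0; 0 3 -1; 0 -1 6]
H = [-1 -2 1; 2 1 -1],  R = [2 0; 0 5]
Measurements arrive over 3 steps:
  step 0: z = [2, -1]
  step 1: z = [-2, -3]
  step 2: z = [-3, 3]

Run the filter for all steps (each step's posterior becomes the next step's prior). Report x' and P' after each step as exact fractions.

step 0: x' = [26731/32348, -34319/32348, 16113/16174], P' = [74695/16174 8971/16174 52718/8087; 8971/16174 50115/16174 45691/8087; 52718/8087 45691/8087 148587/8087]
step 1: x' = [-1474905/247565006, 623195965/247565006, 845183243/247565006], P' = [2681541375/123782503 2418691622/123782503 7581452837/123782503; 2418691622/123782503 2795924281/123782503 7867727350/123782503; 7581452837/123782503 7867727350/123782503 23332615769/123782503]
step 2: x' = [-17062129133445/1826440868188, -16452154663103/1826440868188, -55357750805877/1826440868188], P' = [151741357442013/913220434094 155861252265729/913220434094 462934907034145/913220434094; 155861252265729/913220434094 164903422534841/913220434094 483604251453369/913220434094; 462934907034145/913220434094 483604251453369/913220434094 1427247702131329/913220434094]

step 0: x̄ = F·x = [6, -12, 7]
step 0: P̄ = F·P·Fᵀ + Q = [72 7 -10; 7 62 -33; -10 -33 46]
step 0: y = z − H·x̄ = [-23, 6]
step 0: S = H·P̄·Hᵀ + R = [548 -478; -478 535]
step 0: K = P̄·Hᵀ·S⁻¹ = [12799/32348 10585/16174; -17819/32348 -4665/16174; 4487/16174 508/8087]
step 0: x' = x̄ + K·y = [26731/32348, -34319/32348, 16113/16174]
step 0: P' = (I − K·H)·P̄ = [74695/16174 8971/16174 52718/8087; 8971/16174 50115/16174 45691/8087; 52718/8087 45691/8087 148587/8087]
step 1: x̄ = F·x = [27495/16174, 37731/8087, -184459/32348]
step 1: P̄ = F·P·Fᵀ + Q = [208604/8087 57111/8087 542544/8087; 57111/8087 611592/8087 175288/8087; 542544/8087 175288/8087 3801561/16174]
step 1: y = z − H·x̄ = [476601/32348, -542407/32348]
step 1: S = H·P̄·Hᵀ + R = [6028261/16174 -3346463/16174; -3346463/16174 2189831/16174]
step 1: K = P̄·Hᵀ·S⁻¹ = [31264109/123782503 40064307/123782503; -71406417/123782503 -46883965/123782503; 7854116/123782503 -60396549/123782503]
step 1: x' = x̄ + K·y = [-1474905/247565006, 623195965/247565006, 845183243/247565006]
step 1: P' = (I − K·H)·P̄ = [2681541375/123782503 2418691622/123782503 7581452837/123782503; 2418691622/123782503 2795924281/123782503 7867727350/123782503; 7581452837/123782503 7867727350/123782503 23332615769/123782503]
step 2: x̄ = F·x = [-1019979937/247565006, -2719195853/247565006, -954701977/123782503]
step 2: P̄ = F·P·Fᵀ + Q = [23594957250/123782503 23185547407/123782503 76707146325/123782503; 23185547407/123782503 31182352064/123782503 77036917250/123782503; 76707146325/123782503 77036917250/123782503 258354630176/123782503]
step 2: y = z − H·x̄ = [-5291662707/247565006, 3592446791/247565006]
step 2: S = H·P̄·Hᵀ + R = [38106788666/123782503 -22604795114/123782503; -22604795114/123782503 16375493583/123782503]
step 2: K = P̄·Hᵀ·S⁻¹ = [-264477469663/913220434094 -359093988439/456610217047; -1031922941021/913220434094 -697832438707/456610217047; -1447853904777/913220434094 -1777363660967/456610217047]
step 2: x' = x̄ + K·y = [-17062129133445/1826440868188, -16452154663103/1826440868188, -55357750805877/1826440868188]
step 2: P' = (I − K·H)·P̄ = [151741357442013/913220434094 155861252265729/913220434094 462934907034145/913220434094; 155861252265729/913220434094 164903422534841/913220434094 483604251453369/913220434094; 462934907034145/913220434094 483604251453369/913220434094 1427247702131329/913220434094]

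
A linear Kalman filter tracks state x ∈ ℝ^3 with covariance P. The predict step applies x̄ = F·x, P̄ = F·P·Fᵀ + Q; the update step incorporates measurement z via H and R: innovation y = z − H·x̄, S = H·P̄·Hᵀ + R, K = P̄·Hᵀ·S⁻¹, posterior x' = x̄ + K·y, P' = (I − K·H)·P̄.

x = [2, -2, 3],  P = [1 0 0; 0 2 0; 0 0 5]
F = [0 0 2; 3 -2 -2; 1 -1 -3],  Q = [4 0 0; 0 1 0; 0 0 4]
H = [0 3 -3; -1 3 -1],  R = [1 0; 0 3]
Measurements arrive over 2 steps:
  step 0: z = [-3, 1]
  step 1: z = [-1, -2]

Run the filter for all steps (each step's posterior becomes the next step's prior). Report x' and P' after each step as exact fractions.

step 0: x' = [35394/36979, 54516/36979, 88985/36979], P' = [153816/36979 62572/36979 59550/36979; 62572/36979 52534/36979 53051/36979; 59550/36979 53051/36979 57648/36979]
step 1: x' = [392542700/694661789, -566526825/694661789, -368875777/694661789], P' = [2700601268/694661789 1104888320/694661789 1051430734/694661789; 1104888320/694661789 951560021/694661789 960904516/694661789; 1051430734/694661789 960904516/694661789 1046742416/694661789]

step 0: x̄ = F·x = [6, 4, -5]
step 0: P̄ = F·P·Fᵀ + Q = [24 -20 -30; -20 38 37; -30 37 52]
step 0: y = z − H·x̄ = [-30, -10]
step 0: S = H·P̄·Hᵀ + R = [145 24; 24 259]
step 0: K = P̄·Hᵀ·S⁻¹ = [9066/36979 -8550/36979; -1551/36979 13993/36979; -13791/36979 13985/36979]
step 0: x' = x̄ + K·y = [35394/36979, 54516/36979, 88985/36979]
step 0: P' = (I − K·H)·P̄ = [153816/36979 62572/36979 59550/36979; 62572/36979 52534/36979 53051/36979; 59550/36979 53051/36979 57648/36979]
step 1: x̄ = F·x = [177970/36979, -180820/36979, -286077/36979]
step 1: P̄ = F·P·Fᵀ + Q = [378508/36979 -85496/36979 -332890/36979; -85496/36979 820995/36979 368902/36979; -332890/36979 368902/36979 708960/36979]
step 1: y = z − H·x̄ = [-352750/36979, 360395/36979]
step 1: S = H·P̄·Hᵀ + R = [7166338/36979 4346829/36979; 4346829/36979 6221144/36979]
step 1: K = P̄·Hᵀ·S⁻¹ = [160372758/694661789 -145789014/694661789; -28033485/694661789 262962409/694661789; -257513700/694661789 261513466/694661789]
step 1: x' = x̄ + K·y = [392542700/694661789, -566526825/694661789, -368875777/694661789]
step 1: P' = (I − K·H)·P̄ = [2700601268/694661789 1104888320/694661789 1051430734/694661789; 1104888320/694661789 951560021/694661789 960904516/694661789; 1051430734/694661789 960904516/694661789 1046742416/694661789]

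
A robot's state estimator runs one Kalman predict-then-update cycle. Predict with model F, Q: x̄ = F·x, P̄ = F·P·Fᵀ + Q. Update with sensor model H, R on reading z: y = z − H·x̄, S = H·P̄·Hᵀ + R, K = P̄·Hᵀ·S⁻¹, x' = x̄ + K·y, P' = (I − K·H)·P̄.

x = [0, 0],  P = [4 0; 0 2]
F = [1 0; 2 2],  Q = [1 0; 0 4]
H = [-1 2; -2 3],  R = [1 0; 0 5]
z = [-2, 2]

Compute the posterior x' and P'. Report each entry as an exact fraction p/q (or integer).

x̄ = F·x = [0, 0]
P̄ = F·P·Fᵀ + Q = [5 8; 8 28]
y = z − H·x̄ = [-2, 2]
S = H·P̄·Hᵀ + R = [86 122; 122 181]
K = P̄·Hᵀ·S⁻¹ = [283/682 -69/341; 196/341 -4/341]
x' = x̄ + K·y = [-421/341, -400/341]
P' = (I − K·H)·P̄ = [2229/682 628/341; 628/341 412/341]

x' = [-421/341, -400/341]
P' = [2229/682 628/341; 628/341 412/341]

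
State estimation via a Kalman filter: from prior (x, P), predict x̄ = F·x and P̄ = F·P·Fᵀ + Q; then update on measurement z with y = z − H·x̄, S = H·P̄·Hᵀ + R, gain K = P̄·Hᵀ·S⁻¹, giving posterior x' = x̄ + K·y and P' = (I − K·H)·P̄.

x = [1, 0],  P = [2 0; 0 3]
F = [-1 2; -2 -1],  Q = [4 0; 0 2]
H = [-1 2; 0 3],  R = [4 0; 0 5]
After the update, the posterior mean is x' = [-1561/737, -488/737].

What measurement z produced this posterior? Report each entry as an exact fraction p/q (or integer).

x̄ = F·x = [-1, -2]
P̄ = F·P·Fᵀ + Q = [18 -2; -2 13]
S = H·P̄·Hᵀ + R = [82 84; 84 122]
K = P̄·Hᵀ·S⁻¹ = [-545/737 339/737; 35/737 423/1474]
x' − x̄ = [-824/737, 986/737] = K·y
y = (KᵀK)⁻¹·Kᵀ·(x' − x̄) = [4, 4]
z = y + H·x̄ = [4, 4] + [-3, -6] = [1, -2]

z = [1, -2]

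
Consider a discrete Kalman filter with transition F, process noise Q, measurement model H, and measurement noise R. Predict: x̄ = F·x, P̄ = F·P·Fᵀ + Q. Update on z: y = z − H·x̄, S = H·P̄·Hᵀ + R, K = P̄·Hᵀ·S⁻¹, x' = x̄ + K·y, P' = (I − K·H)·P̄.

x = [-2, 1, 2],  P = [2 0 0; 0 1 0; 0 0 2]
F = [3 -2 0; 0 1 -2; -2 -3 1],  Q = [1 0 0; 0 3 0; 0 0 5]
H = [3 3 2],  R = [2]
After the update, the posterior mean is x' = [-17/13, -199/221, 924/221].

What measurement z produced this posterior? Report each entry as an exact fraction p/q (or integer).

z = [2]

x̄ = F·x = [-8, -3, 3]
P̄ = F·P·Fᵀ + Q = [23 -2 -6; -2 12 -7; -6 -7 24]
S = H·P̄·Hᵀ + R = [221]
K = P̄·Hᵀ·S⁻¹ = [3/13; 16/221; 9/221]
x' − x̄ = [87/13, 464/221, 261/221] = K·y
y = (KᵀK)⁻¹·Kᵀ·(x' − x̄) = [29]
z = y + H·x̄ = [29] + [-27] = [2]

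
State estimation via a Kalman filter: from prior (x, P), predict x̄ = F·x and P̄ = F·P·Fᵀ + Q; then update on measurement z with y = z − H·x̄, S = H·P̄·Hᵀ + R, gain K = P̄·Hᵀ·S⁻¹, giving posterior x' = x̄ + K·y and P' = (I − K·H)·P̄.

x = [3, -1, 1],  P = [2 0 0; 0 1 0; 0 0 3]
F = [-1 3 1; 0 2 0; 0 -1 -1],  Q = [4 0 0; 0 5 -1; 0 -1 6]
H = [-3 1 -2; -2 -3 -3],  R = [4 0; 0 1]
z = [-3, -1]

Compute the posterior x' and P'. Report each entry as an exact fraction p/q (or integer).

x' = [625/6697, -3977/6697, 11423/13394]
P' = [44730/6697 22686/6697 -52368/6697; 22686/6697 14508/6697 -29085/6697; -52368/6697 -29085/6697 128191/13394]

x̄ = F·x = [-5, -2, 0]
P̄ = F·P·Fᵀ + Q = [18 6 -6; 6 9 -3; -6 -3 10]
y = z − H·x̄ = [-16, -17]
S = H·P̄·Hᵀ + R = [119 96; 96 190]
K = P̄·Hᵀ·S⁻¹ = [-1692/6697 -414/6697; 1155/6697 -1641/6697; -43/6697 -591/13394]
x' = x̄ + K·y = [625/6697, -3977/6697, 11423/13394]
P' = (I − K·H)·P̄ = [44730/6697 22686/6697 -52368/6697; 22686/6697 14508/6697 -29085/6697; -52368/6697 -29085/6697 128191/13394]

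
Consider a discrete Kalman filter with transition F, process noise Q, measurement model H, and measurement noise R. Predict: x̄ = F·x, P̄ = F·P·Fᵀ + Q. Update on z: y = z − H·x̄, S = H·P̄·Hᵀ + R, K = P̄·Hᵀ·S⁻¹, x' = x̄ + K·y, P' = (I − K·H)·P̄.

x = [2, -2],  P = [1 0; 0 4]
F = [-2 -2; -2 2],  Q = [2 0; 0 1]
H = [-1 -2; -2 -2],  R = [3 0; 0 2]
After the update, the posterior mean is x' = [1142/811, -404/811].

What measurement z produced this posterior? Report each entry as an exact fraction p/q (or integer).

x̄ = F·x = [0, -8]
P̄ = F·P·Fᵀ + Q = [22 -12; -12 21]
S = H·P̄·Hᵀ + R = [61 56; 56 78]
K = P̄·Hᵀ·S⁻¹ = [638/811 -666/811; -666/811 291/811]
x' − x̄ = [1142/811, 6084/811] = K·y
y = (KᵀK)⁻¹·Kᵀ·(x' − x̄) = [-17, -18]
z = y + H·x̄ = [-17, -18] + [16, 16] = [-1, -2]

z = [-1, -2]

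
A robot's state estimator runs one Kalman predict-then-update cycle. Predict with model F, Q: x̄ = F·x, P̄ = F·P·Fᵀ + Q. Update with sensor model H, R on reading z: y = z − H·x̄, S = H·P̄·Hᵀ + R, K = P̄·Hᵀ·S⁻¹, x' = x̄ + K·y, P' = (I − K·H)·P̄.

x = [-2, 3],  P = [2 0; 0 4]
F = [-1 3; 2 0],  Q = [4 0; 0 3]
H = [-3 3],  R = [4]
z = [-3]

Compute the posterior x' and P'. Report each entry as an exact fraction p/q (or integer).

x̄ = F·x = [11, -4]
P̄ = F·P·Fᵀ + Q = [42 -4; -4 11]
y = z − H·x̄ = [42]
S = H·P̄·Hᵀ + R = [553]
K = P̄·Hᵀ·S⁻¹ = [-138/553; 45/553]
x' = x̄ + K·y = [41/79, -46/79]
P' = (I − K·H)·P̄ = [4182/553 3998/553; 3998/553 4058/553]

x' = [41/79, -46/79]
P' = [4182/553 3998/553; 3998/553 4058/553]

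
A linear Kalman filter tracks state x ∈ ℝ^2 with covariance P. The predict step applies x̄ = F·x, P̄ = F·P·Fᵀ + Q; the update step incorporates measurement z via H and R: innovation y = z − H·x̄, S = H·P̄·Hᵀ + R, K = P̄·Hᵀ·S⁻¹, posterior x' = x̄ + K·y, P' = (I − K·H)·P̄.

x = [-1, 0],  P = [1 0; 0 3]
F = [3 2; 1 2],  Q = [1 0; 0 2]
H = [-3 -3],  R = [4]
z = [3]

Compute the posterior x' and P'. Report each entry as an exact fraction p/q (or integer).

x̄ = F·x = [-3, -1]
P̄ = F·P·Fᵀ + Q = [22 15; 15 15]
y = z − H·x̄ = [-9]
S = H·P̄·Hᵀ + R = [607]
K = P̄·Hᵀ·S⁻¹ = [-111/607; -90/607]
x' = x̄ + K·y = [-822/607, 203/607]
P' = (I − K·H)·P̄ = [1033/607 -885/607; -885/607 1005/607]

x' = [-822/607, 203/607]
P' = [1033/607 -885/607; -885/607 1005/607]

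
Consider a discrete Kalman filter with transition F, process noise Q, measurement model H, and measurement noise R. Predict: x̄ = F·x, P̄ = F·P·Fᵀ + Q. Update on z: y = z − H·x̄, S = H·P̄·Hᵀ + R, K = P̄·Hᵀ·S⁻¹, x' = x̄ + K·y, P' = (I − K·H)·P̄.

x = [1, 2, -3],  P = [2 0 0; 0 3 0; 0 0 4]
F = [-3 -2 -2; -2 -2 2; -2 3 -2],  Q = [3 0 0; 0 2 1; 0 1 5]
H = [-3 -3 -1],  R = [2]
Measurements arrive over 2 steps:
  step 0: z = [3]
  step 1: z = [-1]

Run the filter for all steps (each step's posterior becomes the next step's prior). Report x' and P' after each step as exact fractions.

step 0: x̄ = F·x = [-1, -12, 10]
step 0: P̄ = F·P·Fᵀ + Q = [49 8 10; 8 38 -25; 10 -25 56]
step 0: y = z − H·x̄ = [-26]
step 0: S = H·P̄·Hᵀ + R = [895]
step 0: K = P̄·Hᵀ·S⁻¹ = [-181/895; -113/895; -11/895]
step 0: x' = x̄ + K·y = [3811/895, -7802/895, 9236/895]
step 0: P' = (I − K·H)·P̄ = [11094/895 -13293/895 6959/895; -13293/895 21241/895 -23618/895; 6959/895 -23618/895 49999/895]
step 1: x̄ = F·x = [-14301/895, 26454/895, -9900/179]
step 1: P̄ = F·P·Fᵀ + Q = [122539/895 -195316/895 64481/179; -195316/895 358054/895 -98353/179; 64481/179 -98353/179 187724/179]
step 1: y = z − H·x̄ = [-13936/895]
step 1: S = H·P̄·Hᵀ + R = [733899/895]
step 1: K = P̄·Hᵀ·S⁻¹ = [-104074/733899; 3551/733899; -430540/733899]
step 1: x' = x̄ + K·y = [-10106273/733899, 21636958/733899, -33886028/733899]
step 1: P' = (I − K·H)·P̄ = [88379723/733899 -159745978/733899 214306913/733899; -159745978/733899 293589791/733899 -401538541/733899; 214306913/733899 -401538541/733899 562555964/733899]

step 0: x' = [3811/895, -7802/895, 9236/895], P' = [11094/895 -13293/895 6959/895; -13293/895 21241/895 -23618/895; 6959/895 -23618/895 49999/895]
step 1: x' = [-10106273/733899, 21636958/733899, -33886028/733899], P' = [88379723/733899 -159745978/733899 214306913/733899; -159745978/733899 293589791/733899 -401538541/733899; 214306913/733899 -401538541/733899 562555964/733899]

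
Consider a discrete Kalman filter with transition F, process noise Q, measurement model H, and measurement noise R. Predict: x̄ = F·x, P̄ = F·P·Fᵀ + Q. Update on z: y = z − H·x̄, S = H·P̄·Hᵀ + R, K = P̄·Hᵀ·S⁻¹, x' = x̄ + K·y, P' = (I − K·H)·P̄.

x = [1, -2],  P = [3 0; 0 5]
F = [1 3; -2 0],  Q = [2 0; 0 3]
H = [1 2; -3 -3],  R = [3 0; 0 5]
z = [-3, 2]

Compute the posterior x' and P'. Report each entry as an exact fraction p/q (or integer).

x̄ = F·x = [-5, -2]
P̄ = F·P·Fᵀ + Q = [50 -6; -6 15]
y = z − H·x̄ = [6, -19]
S = H·P̄·Hᵀ + R = [89 -186; -186 482]
K = P̄·Hᵀ·S⁻¹ = [-3118/4151 -2340/4151; 3273/4151 2061/8302]
x' = x̄ + K·y = [4997/4151, -16487/8302]
P' = (I − K·H)·P̄ = [17154/4151 -13254/4151; -13254/4151 23073/8302]

x' = [4997/4151, -16487/8302]
P' = [17154/4151 -13254/4151; -13254/4151 23073/8302]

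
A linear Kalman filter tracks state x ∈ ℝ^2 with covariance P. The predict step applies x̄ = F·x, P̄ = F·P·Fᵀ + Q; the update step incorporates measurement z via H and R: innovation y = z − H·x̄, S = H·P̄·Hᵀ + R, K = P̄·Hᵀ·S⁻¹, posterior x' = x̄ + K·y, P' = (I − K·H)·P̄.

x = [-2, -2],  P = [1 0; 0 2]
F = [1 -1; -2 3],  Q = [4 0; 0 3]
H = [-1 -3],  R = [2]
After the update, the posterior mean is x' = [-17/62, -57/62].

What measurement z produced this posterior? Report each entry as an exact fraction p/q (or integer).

x̄ = F·x = [0, -2]
P̄ = F·P·Fᵀ + Q = [7 -8; -8 25]
S = H·P̄·Hᵀ + R = [186]
K = P̄·Hᵀ·S⁻¹ = [17/186; -67/186]
x' − x̄ = [-17/62, 67/62] = K·y
y = (KᵀK)⁻¹·Kᵀ·(x' − x̄) = [-3]
z = y + H·x̄ = [-3] + [6] = [3]

z = [3]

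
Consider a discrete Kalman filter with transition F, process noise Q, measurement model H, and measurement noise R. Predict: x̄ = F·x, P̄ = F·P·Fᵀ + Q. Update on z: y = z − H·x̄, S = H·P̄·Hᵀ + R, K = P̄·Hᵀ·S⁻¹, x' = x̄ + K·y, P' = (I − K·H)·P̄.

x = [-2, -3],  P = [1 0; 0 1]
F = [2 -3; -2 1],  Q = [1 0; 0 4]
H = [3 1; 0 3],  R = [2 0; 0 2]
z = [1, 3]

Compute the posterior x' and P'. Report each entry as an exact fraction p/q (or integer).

x' = [710/6589, 6949/6589]
P' = [1596/6589 -490/6589; -490/6589 1422/6589]

x̄ = F·x = [5, 1]
P̄ = F·P·Fᵀ + Q = [14 -7; -7 9]
y = z − H·x̄ = [-15, 0]
S = H·P̄·Hᵀ + R = [95 -36; -36 83]
K = P̄·Hᵀ·S⁻¹ = [2149/6589 -735/6589; -24/6589 2133/6589]
x' = x̄ + K·y = [710/6589, 6949/6589]
P' = (I − K·H)·P̄ = [1596/6589 -490/6589; -490/6589 1422/6589]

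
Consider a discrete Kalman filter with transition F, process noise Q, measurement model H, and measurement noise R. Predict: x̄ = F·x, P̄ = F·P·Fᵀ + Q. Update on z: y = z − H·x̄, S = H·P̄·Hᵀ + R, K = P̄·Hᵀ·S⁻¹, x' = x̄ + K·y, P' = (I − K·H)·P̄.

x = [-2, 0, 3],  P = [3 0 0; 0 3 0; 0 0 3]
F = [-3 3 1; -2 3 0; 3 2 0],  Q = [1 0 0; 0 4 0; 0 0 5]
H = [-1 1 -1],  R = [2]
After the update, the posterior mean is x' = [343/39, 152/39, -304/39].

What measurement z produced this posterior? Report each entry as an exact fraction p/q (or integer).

x̄ = F·x = [9, 4, -6]
P̄ = F·P·Fᵀ + Q = [58 45 -9; 45 43 0; -9 0 44]
S = H·P̄·Hᵀ + R = [39]
K = P̄·Hᵀ·S⁻¹ = [-4/39; -2/39; -35/39]
x' − x̄ = [-8/39, -4/39, -70/39] = K·y
y = (KᵀK)⁻¹·Kᵀ·(x' − x̄) = [2]
z = y + H·x̄ = [2] + [1] = [3]

z = [3]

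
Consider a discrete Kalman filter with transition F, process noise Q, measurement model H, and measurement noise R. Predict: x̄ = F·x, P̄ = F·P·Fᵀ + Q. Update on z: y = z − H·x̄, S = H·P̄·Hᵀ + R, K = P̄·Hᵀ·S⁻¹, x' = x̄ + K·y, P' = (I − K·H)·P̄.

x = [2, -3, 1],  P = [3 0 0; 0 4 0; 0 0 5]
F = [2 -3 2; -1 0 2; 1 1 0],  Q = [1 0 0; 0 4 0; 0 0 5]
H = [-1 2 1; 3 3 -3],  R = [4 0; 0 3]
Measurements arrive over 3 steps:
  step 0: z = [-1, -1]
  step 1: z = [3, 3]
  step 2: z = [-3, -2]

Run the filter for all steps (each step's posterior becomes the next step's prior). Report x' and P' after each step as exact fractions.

step 0: x̄ = F·x = [15, 0, -1]
step 0: P̄ = F·P·Fᵀ + Q = [69 14 -6; 14 27 -3; -6 -3 12]
step 0: y = z − H·x̄ = [15, -49]
step 0: S = H·P̄·Hᵀ + R = [137 -66; -66 1389]
step 0: K = P̄·Hᵀ·S⁻¹ = [-15887/61979 11159/61979; 20035/61979 6842/61979; 4170/61979 -2613/61979]
step 0: x' = x̄ + K·y = [144589/61979, -34733/61979, 128608/61979]
step 0: P' = (I − K·H)·P̄ = [550409/61979 -17463/61979 521787/61979; -17463/61979 28994/61979 4689/61979; 521787/61979 4689/61979 529089/61979]
step 1: x̄ = F·x = [650593/61979, 112627/61979, 109856/61979]
step 1: P̄ = F·P·Fᵀ + Q = [8968501/61979 1978589/61979 2084251/61979; 1978589/61979 827533/61979 520006/61979; 2084251/61979 520006/61979 854372/61979]
step 1: y = z − H·x̄ = [501420/61979, -1774155/61979]
step 1: S = H·P̄·Hᵀ + R = [3378087/61979 -7622166/61979; -7622166/61979 84777567/61979]
step 1: K = P̄·Hᵀ·S⁻¹ = [-244641746/1227773829 363067571/1227773829; 370732117/1227773829 132656342/1227773829; 42877031/409257943 29197333/409257943]
step 1: x' = x̄ + K·y = [171964956/409257943, 477689049/409257943, 236503447/409257943]
step 1: P' = (I − K·H)·P̄ = [10354773790/1227773829 -205166471/1227773829 3262179916/409257943; -205166471/1227773829 538528270/1227773829 66901819/409257943; 3262179916/409257943 66901819/409257943 3299884402/409257943]
step 2: x̄ = F·x = [-616130341/409257943, 301041938/409257943, 649654005/409257943]
step 2: P̄ = F·P·Fᵀ + Q = [165438086395/1227773829 36642412585/1227773829 39273619651/1227773829; 36642412585/1227773829 15718322938/1227773829 9824883091/1227773829; 39273619651/1227773829 9824883091/1227773829 16621838263/1227773829]
step 2: y = z − H·x̄ = [-3095642051/409257943, 2075711338/409257943]
step 2: S = H·P̄·Hᵀ + R = [64026954448/1227773829 -45258509986/409257943; -45258509986/409257943 519825975675/409257943]
step 2: K = P̄·Hᵀ·S⁻¹ = [-1096093764523/5525829604357 1635230909533/5525829604357; 3329792667457/11051659208714 597116370643/5525829604357; 580117196702/5525829604357 395739658261/5525829604357]
step 2: x' = x̄ + K·y = [8265569594630/5525829604357, -11000277286949/11051659208714, 6390794571207/5525829604357]
step 2: P' = (I − K·H)·P̄ = [46866209916598/5525829604357 -916381382853/5525829604357 44314597624212/5525829604357; -916381382853/5525829604357 2418900568519/5525829604357 905402815023/5525829604357; 44314597624212/5525829604357 905402815023/5525829604357 44824260780974/5525829604357]

step 0: x' = [144589/61979, -34733/61979, 128608/61979], P' = [550409/61979 -17463/61979 521787/61979; -17463/61979 28994/61979 4689/61979; 521787/61979 4689/61979 529089/61979]
step 1: x' = [171964956/409257943, 477689049/409257943, 236503447/409257943], P' = [10354773790/1227773829 -205166471/1227773829 3262179916/409257943; -205166471/1227773829 538528270/1227773829 66901819/409257943; 3262179916/409257943 66901819/409257943 3299884402/409257943]
step 2: x' = [8265569594630/5525829604357, -11000277286949/11051659208714, 6390794571207/5525829604357], P' = [46866209916598/5525829604357 -916381382853/5525829604357 44314597624212/5525829604357; -916381382853/5525829604357 2418900568519/5525829604357 905402815023/5525829604357; 44314597624212/5525829604357 905402815023/5525829604357 44824260780974/5525829604357]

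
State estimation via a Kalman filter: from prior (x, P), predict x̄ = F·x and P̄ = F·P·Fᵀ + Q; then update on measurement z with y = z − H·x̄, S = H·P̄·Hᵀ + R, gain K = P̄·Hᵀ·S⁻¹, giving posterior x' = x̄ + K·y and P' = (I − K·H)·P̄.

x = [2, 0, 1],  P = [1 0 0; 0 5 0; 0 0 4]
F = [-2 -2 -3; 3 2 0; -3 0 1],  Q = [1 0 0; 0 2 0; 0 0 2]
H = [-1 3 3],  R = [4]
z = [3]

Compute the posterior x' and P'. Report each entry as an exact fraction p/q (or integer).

x̄ = F·x = [-7, 6, -5]
P̄ = F·P·Fᵀ + Q = [61 -26 -6; -26 31 -9; -6 -9 15]
y = z − H·x̄ = [-7]
S = H·P̄·Hᵀ + R = [509]
K = P̄·Hᵀ·S⁻¹ = [-157/509; 92/509; 24/509]
x' = x̄ + K·y = [-2464/509, 2410/509, -2713/509]
P' = (I − K·H)·P̄ = [6400/509 1210/509 714/509; 1210/509 7315/509 -6789/509; 714/509 -6789/509 7059/509]

x' = [-2464/509, 2410/509, -2713/509]
P' = [6400/509 1210/509 714/509; 1210/509 7315/509 -6789/509; 714/509 -6789/509 7059/509]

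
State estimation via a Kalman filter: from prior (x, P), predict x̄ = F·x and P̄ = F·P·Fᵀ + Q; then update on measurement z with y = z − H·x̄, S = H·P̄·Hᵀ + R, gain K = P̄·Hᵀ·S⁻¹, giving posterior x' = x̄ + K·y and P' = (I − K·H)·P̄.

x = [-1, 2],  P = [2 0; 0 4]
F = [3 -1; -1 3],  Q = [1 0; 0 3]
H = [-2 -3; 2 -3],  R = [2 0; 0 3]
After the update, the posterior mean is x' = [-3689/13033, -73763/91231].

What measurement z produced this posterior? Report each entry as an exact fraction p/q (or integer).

z = [3, 2]

x̄ = F·x = [-5, 7]
P̄ = F·P·Fᵀ + Q = [23 -18; -18 41]
S = H·P̄·Hᵀ + R = [247 277; 277 680]
K = P̄·Hᵀ·S⁻¹ = [-3180/13033 3212/13033; -15117/91231 -15174/91231]
x' − x̄ = [61476/13033, -712380/91231] = K·y
y = (KᵀK)⁻¹·Kᵀ·(x' − x̄) = [14, 33]
z = y + H·x̄ = [14, 33] + [-11, -31] = [3, 2]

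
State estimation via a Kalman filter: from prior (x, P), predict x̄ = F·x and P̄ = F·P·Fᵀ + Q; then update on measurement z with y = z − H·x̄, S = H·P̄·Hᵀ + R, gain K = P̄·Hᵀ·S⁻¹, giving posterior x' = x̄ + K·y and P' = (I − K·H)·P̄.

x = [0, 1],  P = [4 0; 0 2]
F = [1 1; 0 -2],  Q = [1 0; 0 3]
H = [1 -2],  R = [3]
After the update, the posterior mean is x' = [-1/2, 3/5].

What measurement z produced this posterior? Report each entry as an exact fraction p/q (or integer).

x̄ = F·x = [1, -2]
P̄ = F·P·Fᵀ + Q = [7 -4; -4 11]
S = H·P̄·Hᵀ + R = [70]
K = P̄·Hᵀ·S⁻¹ = [3/14; -13/35]
x' − x̄ = [-3/2, 13/5] = K·y
y = (KᵀK)⁻¹·Kᵀ·(x' − x̄) = [-7]
z = y + H·x̄ = [-7] + [5] = [-2]

z = [-2]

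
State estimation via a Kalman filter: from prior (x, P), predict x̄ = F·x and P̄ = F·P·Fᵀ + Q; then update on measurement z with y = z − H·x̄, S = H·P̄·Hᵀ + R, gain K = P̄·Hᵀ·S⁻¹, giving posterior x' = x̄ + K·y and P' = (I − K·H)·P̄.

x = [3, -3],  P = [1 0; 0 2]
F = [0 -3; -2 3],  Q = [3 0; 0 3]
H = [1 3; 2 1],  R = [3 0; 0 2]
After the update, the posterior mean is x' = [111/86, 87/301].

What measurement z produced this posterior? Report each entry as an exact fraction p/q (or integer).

x̄ = F·x = [9, -15]
P̄ = F·P·Fᵀ + Q = [21 -18; -18 25]
S = H·P̄·Hᵀ + R = [141 -9; -9 39]
K = P̄·Hᵀ·S⁻¹ = [-17/86 49/86; 118/301 -173/903]
x' − x̄ = [-663/86, 4602/301] = K·y
y = (KᵀK)⁻¹·Kᵀ·(x' − x̄) = [39, 0]
z = y + H·x̄ = [39, 0] + [-36, 3] = [3, 3]

z = [3, 3]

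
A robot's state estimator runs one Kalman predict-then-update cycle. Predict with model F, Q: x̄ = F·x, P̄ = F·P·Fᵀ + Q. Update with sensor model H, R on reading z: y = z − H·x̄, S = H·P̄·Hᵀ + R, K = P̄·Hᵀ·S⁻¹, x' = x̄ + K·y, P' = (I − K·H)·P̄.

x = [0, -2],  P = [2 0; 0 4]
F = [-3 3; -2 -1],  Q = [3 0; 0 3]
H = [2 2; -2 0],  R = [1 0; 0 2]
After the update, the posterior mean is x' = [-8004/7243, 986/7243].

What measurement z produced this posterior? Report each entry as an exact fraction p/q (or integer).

z = [-2, 2]

x̄ = F·x = [-6, 2]
P̄ = F·P·Fᵀ + Q = [57 0; 0 15]
S = H·P̄·Hᵀ + R = [289 -228; -228 230]
K = P̄·Hᵀ·S⁻¹ = [114/7243 -3477/7243; 3450/7243 3420/7243]
x' − x̄ = [35454/7243, -13500/7243] = K·y
y = (KᵀK)⁻¹·Kᵀ·(x' − x̄) = [6, -10]
z = y + H·x̄ = [6, -10] + [-8, 12] = [-2, 2]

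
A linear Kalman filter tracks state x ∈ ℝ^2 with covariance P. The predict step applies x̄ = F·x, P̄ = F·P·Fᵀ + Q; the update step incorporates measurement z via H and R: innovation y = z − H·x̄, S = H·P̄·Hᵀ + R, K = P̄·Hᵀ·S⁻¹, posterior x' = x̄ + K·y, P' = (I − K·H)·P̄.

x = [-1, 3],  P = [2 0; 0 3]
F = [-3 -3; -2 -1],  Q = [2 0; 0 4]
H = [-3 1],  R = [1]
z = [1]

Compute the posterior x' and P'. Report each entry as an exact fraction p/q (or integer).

x' = [42/313, 455/313]
P' = [311/313 813/313; 813/313 2391/313]

x̄ = F·x = [-6, -1]
P̄ = F·P·Fᵀ + Q = [47 21; 21 15]
y = z − H·x̄ = [-16]
S = H·P̄·Hᵀ + R = [313]
K = P̄·Hᵀ·S⁻¹ = [-120/313; -48/313]
x' = x̄ + K·y = [42/313, 455/313]
P' = (I − K·H)·P̄ = [311/313 813/313; 813/313 2391/313]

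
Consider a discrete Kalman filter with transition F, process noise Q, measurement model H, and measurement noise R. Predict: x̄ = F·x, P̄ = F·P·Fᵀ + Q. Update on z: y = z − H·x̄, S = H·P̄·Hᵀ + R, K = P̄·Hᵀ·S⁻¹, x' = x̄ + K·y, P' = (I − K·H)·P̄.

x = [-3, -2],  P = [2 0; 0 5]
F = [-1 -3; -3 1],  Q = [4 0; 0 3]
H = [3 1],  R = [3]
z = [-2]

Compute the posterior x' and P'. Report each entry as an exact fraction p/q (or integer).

x̄ = F·x = [9, 7]
P̄ = F·P·Fᵀ + Q = [51 -9; -9 26]
y = z − H·x̄ = [-36]
S = H·P̄·Hᵀ + R = [434]
K = P̄·Hᵀ·S⁻¹ = [72/217; -1/434]
x' = x̄ + K·y = [-639/217, 1537/217]
P' = (I − K·H)·P̄ = [699/217 -1881/217; -1881/217 11283/434]

x' = [-639/217, 1537/217]
P' = [699/217 -1881/217; -1881/217 11283/434]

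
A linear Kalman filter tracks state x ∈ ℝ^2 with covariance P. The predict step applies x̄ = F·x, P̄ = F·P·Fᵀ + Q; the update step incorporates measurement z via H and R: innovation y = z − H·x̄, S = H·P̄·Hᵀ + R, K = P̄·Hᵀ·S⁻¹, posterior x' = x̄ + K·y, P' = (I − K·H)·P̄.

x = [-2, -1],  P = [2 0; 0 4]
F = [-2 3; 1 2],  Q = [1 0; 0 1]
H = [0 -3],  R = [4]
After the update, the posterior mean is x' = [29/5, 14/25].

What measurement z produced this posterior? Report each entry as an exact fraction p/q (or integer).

x̄ = F·x = [1, -4]
P̄ = F·P·Fᵀ + Q = [45 20; 20 19]
S = H·P̄·Hᵀ + R = [175]
K = P̄·Hᵀ·S⁻¹ = [-12/35; -57/175]
x' − x̄ = [24/5, 114/25] = K·y
y = (KᵀK)⁻¹·Kᵀ·(x' − x̄) = [-14]
z = y + H·x̄ = [-14] + [12] = [-2]

z = [-2]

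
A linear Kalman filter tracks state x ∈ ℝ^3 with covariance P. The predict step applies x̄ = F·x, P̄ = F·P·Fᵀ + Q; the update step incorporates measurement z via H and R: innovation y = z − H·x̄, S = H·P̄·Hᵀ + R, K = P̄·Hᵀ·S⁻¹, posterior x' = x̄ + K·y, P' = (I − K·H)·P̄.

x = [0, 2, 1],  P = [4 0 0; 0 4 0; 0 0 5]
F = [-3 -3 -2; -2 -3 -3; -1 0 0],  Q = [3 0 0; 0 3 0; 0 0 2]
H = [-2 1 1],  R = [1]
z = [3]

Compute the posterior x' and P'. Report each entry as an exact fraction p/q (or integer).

x' = [-408/95, -567/95, 8/19]
P' = [1281/95 2214/95 52/19; 2214/95 4316/95 8/19; 52/19 8/19 94/19]

x̄ = F·x = [-8, -9, 0]
P̄ = F·P·Fᵀ + Q = [95 90 12; 90 100 8; 12 8 6]
y = z − H·x̄ = [-4]
S = H·P̄·Hᵀ + R = [95]
K = P̄·Hᵀ·S⁻¹ = [-88/95; -72/95; -2/19]
x' = x̄ + K·y = [-408/95, -567/95, 8/19]
P' = (I − K·H)·P̄ = [1281/95 2214/95 52/19; 2214/95 4316/95 8/19; 52/19 8/19 94/19]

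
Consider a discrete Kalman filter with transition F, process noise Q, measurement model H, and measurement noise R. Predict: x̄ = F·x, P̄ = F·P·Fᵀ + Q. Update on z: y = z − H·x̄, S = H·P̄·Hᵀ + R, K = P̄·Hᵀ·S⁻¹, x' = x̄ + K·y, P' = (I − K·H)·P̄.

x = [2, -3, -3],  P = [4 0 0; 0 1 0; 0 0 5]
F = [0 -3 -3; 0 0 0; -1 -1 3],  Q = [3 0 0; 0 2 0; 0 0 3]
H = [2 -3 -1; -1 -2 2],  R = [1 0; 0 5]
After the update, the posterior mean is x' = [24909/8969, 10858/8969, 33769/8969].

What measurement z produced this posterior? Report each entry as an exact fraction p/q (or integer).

z = [-2, 2]

x̄ = F·x = [18, 0, -8]
P̄ = F·P·Fᵀ + Q = [57 0 -42; 0 2 0; -42 0 53]
S = H·P̄·Hᵀ + R = [468 -418; -418 450]
K = P̄·Hᵀ·S⁻¹ = [5631/17938 -195/8969; -1093/8969 -1095/8969; 107/17938 5999/17938]
x' − x̄ = [-136533/8969, 10858/8969, 105521/8969] = K·y
y = (KᵀK)⁻¹·Kᵀ·(x' − x̄) = [-46, 36]
z = y + H·x̄ = [-46, 36] + [44, -34] = [-2, 2]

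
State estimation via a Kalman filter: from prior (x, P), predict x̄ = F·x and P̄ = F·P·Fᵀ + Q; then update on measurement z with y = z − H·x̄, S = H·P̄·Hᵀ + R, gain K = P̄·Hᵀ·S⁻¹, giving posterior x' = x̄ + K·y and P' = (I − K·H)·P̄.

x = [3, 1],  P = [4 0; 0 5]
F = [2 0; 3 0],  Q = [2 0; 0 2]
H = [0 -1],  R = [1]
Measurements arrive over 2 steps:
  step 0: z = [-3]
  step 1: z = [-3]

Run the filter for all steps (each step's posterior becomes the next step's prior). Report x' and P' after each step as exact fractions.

step 0: x' = [30/13, 41/13], P' = [42/13 8/13; 8/13 38/39]
step 1: x' = [312/139, 434/139], P' = [446/139 84/139; 84/139 404/417]

step 0: x̄ = F·x = [6, 9]
step 0: P̄ = F·P·Fᵀ + Q = [18 24; 24 38]
step 0: y = z − H·x̄ = [6]
step 0: S = H·P̄·Hᵀ + R = [39]
step 0: K = P̄·Hᵀ·S⁻¹ = [-8/13; -38/39]
step 0: x' = x̄ + K·y = [30/13, 41/13]
step 0: P' = (I − K·H)·P̄ = [42/13 8/13; 8/13 38/39]
step 1: x̄ = F·x = [60/13, 90/13]
step 1: P̄ = F·P·Fᵀ + Q = [194/13 252/13; 252/13 404/13]
step 1: y = z − H·x̄ = [51/13]
step 1: S = H·P̄·Hᵀ + R = [417/13]
step 1: K = P̄·Hᵀ·S⁻¹ = [-84/139; -404/417]
step 1: x' = x̄ + K·y = [312/139, 434/139]
step 1: P' = (I − K·H)·P̄ = [446/139 84/139; 84/139 404/417]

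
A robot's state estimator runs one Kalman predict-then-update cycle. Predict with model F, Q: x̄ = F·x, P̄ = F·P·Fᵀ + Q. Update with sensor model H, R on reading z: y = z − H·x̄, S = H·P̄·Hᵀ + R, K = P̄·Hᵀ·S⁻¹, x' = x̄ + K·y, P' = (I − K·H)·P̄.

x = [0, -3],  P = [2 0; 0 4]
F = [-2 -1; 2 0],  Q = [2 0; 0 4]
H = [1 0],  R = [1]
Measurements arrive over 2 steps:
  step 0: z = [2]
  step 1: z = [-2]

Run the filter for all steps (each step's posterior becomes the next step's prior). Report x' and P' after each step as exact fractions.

step 0: x' = [31/15, 8/15], P' = [14/15 -8/15; -8/15 116/15]
step 1: x' = [-82/37, 658/185], P' = [34/37 -8/37; -8/37 1324/185]

step 0: x̄ = F·x = [3, 0]
step 0: P̄ = F·P·Fᵀ + Q = [14 -8; -8 12]
step 0: y = z − H·x̄ = [-1]
step 0: S = H·P̄·Hᵀ + R = [15]
step 0: K = P̄·Hᵀ·S⁻¹ = [14/15; -8/15]
step 0: x' = x̄ + K·y = [31/15, 8/15]
step 0: P' = (I − K·H)·P̄ = [14/15 -8/15; -8/15 116/15]
step 1: x̄ = F·x = [-14/3, 62/15]
step 1: P̄ = F·P·Fᵀ + Q = [34/3 -8/3; -8/3 116/15]
step 1: y = z − H·x̄ = [8/3]
step 1: S = H·P̄·Hᵀ + R = [37/3]
step 1: K = P̄·Hᵀ·S⁻¹ = [34/37; -8/37]
step 1: x' = x̄ + K·y = [-82/37, 658/185]
step 1: P' = (I − K·H)·P̄ = [34/37 -8/37; -8/37 1324/185]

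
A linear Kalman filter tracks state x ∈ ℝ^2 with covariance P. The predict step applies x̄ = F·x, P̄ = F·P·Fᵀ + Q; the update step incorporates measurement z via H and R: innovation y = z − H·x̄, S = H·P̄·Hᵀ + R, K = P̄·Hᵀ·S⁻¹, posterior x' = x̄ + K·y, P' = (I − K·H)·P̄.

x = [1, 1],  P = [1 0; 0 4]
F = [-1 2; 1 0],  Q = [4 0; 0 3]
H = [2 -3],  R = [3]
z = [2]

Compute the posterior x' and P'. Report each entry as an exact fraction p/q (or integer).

x' = [2, 31/45]
P' = [6 11/3; 11/3 344/135]

x̄ = F·x = [1, 1]
P̄ = F·P·Fᵀ + Q = [21 -1; -1 4]
y = z − H·x̄ = [3]
S = H·P̄·Hᵀ + R = [135]
K = P̄·Hᵀ·S⁻¹ = [1/3; -14/135]
x' = x̄ + K·y = [2, 31/45]
P' = (I − K·H)·P̄ = [6 11/3; 11/3 344/135]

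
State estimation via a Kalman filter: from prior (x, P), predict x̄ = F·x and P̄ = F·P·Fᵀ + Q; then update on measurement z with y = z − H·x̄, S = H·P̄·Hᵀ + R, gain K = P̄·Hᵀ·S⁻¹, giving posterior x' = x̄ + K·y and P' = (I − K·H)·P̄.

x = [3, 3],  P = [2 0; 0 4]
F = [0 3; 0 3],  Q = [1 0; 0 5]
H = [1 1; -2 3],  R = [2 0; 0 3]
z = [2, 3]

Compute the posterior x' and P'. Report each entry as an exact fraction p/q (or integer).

x' = [5037/6151, 9061/6151]
P' = [4863/6151 2205/6151; 2205/6151 2677/6151]

x̄ = F·x = [9, 9]
P̄ = F·P·Fᵀ + Q = [37 36; 36 41]
y = z − H·x̄ = [-16, -6]
S = H·P̄·Hᵀ + R = [152 85; 85 88]
K = P̄·Hᵀ·S⁻¹ = [3534/6151 -1037/6151; 2441/6151 1207/6151]
x' = x̄ + K·y = [5037/6151, 9061/6151]
P' = (I − K·H)·P̄ = [4863/6151 2205/6151; 2205/6151 2677/6151]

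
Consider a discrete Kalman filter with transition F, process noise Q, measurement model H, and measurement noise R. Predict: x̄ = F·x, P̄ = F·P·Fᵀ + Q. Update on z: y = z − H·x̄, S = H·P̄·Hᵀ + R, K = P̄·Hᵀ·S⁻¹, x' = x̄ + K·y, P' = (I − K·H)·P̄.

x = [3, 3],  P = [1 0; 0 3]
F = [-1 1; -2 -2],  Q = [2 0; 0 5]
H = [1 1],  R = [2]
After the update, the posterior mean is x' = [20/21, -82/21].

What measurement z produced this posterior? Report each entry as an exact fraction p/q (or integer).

x̄ = F·x = [0, -12]
P̄ = F·P·Fᵀ + Q = [6 -4; -4 21]
S = H·P̄·Hᵀ + R = [21]
K = P̄·Hᵀ·S⁻¹ = [2/21; 17/21]
x' − x̄ = [20/21, 170/21] = K·y
y = (KᵀK)⁻¹·Kᵀ·(x' − x̄) = [10]
z = y + H·x̄ = [10] + [-12] = [-2]

z = [-2]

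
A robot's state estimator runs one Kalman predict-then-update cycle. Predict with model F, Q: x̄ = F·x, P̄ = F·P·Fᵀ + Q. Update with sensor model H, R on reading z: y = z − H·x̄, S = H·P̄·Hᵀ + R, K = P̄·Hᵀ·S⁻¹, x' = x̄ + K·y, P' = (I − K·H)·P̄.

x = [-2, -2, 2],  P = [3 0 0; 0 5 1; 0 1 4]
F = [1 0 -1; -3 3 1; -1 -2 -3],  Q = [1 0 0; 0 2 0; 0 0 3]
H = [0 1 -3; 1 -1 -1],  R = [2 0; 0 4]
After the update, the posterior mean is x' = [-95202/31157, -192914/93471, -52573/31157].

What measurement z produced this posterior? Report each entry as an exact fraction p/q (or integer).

z = [3, 1]

x̄ = F·x = [-4, 2, 0]
P̄ = F·P·Fᵀ + Q = [8 -16 11; -16 84 -44; 11 -44 74]
S = H·P̄·Hᵀ + R = [1016 1; 1 92]
K = P̄·Hᵀ·S⁻¹ = [-1507/31157 4419/31157; 19928/93471 -57112/93471; -8151/31157 -6346/31157]
x' − x̄ = [29426/31157, -379856/93471, -52573/31157] = K·y
y = (KᵀK)⁻¹·Kᵀ·(x' − x̄) = [1, 7]
z = y + H·x̄ = [1, 7] + [2, -6] = [3, 1]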